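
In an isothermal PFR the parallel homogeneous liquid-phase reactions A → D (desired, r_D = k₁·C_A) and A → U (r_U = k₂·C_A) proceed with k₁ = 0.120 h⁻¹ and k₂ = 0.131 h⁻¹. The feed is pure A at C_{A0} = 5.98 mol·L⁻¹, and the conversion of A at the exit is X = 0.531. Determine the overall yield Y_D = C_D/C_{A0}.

C_A = C_{A0}(1−X) = 2.805 mol·L⁻¹.
Both paths are first order in A, so the instantaneous fraction to D is constant: dC_D/d(−C_A) = k₁/(k₁+k₂) = 0.4781.
C_D = 0.4781·(C_{A0}−C_A) = 0.4781×3.175 = 1.52 mol·L⁻¹.
Y_D = C_D/C_{A0} = 1.518/5.98 = 0.254.

0.254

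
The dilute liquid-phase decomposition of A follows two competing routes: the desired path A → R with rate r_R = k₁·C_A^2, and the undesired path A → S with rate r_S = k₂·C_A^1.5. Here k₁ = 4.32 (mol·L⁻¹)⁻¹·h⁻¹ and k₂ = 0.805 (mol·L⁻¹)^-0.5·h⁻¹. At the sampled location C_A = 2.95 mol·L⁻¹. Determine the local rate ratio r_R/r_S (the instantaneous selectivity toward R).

9.22

S_{R/S} = r_R/r_S = (k₁·C_A^2)/(k₂·C_A^1.5) = (k₁/k₂)·C_A^0.5.
= (4.32×2.950^2) / (0.805×2.950^1.5) = 37.59/4.079 = 9.22.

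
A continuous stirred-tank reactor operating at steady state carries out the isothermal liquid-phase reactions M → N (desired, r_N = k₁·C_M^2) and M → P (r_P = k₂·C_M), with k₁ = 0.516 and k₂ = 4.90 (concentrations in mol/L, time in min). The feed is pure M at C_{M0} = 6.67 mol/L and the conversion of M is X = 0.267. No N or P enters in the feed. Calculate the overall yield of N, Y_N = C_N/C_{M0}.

Exit C_M = C_{M0}(1−X) = 6.67×0.733 = 4.889 mol/L.
Rates in a CSTR are evaluated at the outlet concentration: r_N = 0.516×4.889^2 = 12.33, r_P = 4.90×4.889 = 23.96.
Fraction of consumed M going to N: r_N/(r_N+r_P) = 0.3399.
C_N = 0.3399·C_{M0}·X = 0.3399×6.67×0.267 = 0.605 mol/L; Y_N = C_N/C_{M0} = 0.0907.

0.0907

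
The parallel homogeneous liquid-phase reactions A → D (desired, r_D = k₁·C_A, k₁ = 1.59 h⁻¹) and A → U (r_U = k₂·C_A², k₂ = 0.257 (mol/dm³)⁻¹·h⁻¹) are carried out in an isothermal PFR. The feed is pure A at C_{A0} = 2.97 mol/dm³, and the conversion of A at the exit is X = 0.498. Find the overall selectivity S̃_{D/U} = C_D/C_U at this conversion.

C_A = C_{A0}(1−X) = 1.491 mol/dm³.
Along a PFR/batch, dC_D/dC_A = −r_D/(r_D+r_U) = −k₁/(k₁+k₂·C_A).
Integrating from C_{A0} to C_A: C_D = (1.59/0.257)·ln[(1.59+0.257·2.97)/(1.59+0.257·1.49)] = 6.187·ln(2.353/1.973) = 1.090 mol/dm³.
C_U = (C_{A0}−C_A)−C_D = 0.3891 mol/dm³; S̃_{D/U} = 1.090/0.3891 = 2.80.

2.80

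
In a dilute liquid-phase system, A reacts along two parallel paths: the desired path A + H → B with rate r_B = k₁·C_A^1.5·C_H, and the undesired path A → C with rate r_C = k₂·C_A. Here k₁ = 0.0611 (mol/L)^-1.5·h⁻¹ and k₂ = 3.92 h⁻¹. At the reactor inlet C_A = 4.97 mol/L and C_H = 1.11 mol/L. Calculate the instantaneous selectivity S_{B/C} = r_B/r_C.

S_{B/C} = r_B/r_C = (k₁·C_A^1.5·C_H)/(k₂·C_A) = (k₁/k₂)·C_A^0.5·C_H.
= (0.0611×4.970^1.5×1.110) / (3.92×4.970) = 0.7514/19.48 = 0.0386.
Since the desired path is higher order in A, keeping C_A high (PFR or concentrated feed) favours B.

0.0386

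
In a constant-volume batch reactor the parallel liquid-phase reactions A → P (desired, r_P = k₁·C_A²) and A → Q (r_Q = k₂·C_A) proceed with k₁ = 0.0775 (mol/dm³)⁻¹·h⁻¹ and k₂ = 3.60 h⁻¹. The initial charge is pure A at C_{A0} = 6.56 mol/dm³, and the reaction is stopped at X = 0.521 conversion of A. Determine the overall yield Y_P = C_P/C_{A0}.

0.0491

C_A = C_{A0}(1−X) = 3.142 mol/dm³.
Along a PFR/batch, dC_Q/dC_A = −r_Q/(r_P+r_Q) = −k₂/(k₂+k₁·C_A).
Integrating from C_{A0} to C_A: C_Q = (3.60/0.0775)·ln[(3.60+0.0775·6.56)/(3.60+0.0775·3.14)] = 46.45·ln(4.108/3.844) = 3.096 mol/dm³.
Then C_P = (C_{A0}−C_A) − C_Q = 3.418 − 3.096 = 0.3220 mol/dm³.
Y_P = C_P/C_{A0} = 0.3220/6.56 = 0.0491.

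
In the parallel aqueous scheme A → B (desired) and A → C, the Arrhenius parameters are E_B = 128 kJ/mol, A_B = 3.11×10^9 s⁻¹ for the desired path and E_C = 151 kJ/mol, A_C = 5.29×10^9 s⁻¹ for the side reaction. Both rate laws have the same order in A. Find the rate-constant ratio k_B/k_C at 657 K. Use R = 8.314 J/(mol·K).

k_B/k_C = (A_B/A_C)·exp[−(E_B−E_C)/(RT)] = (A_B/A_C)·exp[(E_C−E_B)/(RT)].
(E_C−E_B)/(RT) = (151−128)×10³/(8.314×657) = 23000/5462 = 4.211.
k_B/k_C = (3.11×10^9/5.29×10^9)·exp(4.211) = 0.5879 × 67.40 = 39.6.
Since E_B < E_C, lowering the temperature improves selectivity toward B.

39.6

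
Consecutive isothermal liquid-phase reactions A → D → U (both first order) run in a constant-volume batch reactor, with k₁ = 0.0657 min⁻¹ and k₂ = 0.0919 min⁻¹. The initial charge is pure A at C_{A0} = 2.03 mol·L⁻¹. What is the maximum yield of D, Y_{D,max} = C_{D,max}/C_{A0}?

0.308

At the optimum, C_{D,max}/C_{A0} = (k₁/k₂)^[k₂/(k₂−k₁)].
= (0.0657/0.0919)^(0.0919/(0.0919−0.0657)) = (0.7149)^(3.508) = 0.3081.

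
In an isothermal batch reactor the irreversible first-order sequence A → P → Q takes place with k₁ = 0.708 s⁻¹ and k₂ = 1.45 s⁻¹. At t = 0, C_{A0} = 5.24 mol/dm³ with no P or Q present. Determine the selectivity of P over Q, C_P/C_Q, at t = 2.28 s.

Solving the coupled first-order balances gives C_P(t) = [k₁/(k₂−k₁)]·C_{A0}·(e^(−k₁t) − e^(−k₂t)).
e^(−k₁t) = e^(−0.708×2.28) = e^(−1.614) = 0.1990; e^(−k₂t) = e^(−3.306) = 0.03666.
C_P = 0.708×5.24/(1.45−0.708) × (0.1990−0.03666) = 5.000×0.1624 = 0.8119 mol/dm³.
C_A = C_{A0}e^(−k₁t) = 1.043 mol/dm³, so C_Q = C_{A0}−C_A−C_P = 3.385 mol/dm³; C_P/C_Q = 0.240.

0.240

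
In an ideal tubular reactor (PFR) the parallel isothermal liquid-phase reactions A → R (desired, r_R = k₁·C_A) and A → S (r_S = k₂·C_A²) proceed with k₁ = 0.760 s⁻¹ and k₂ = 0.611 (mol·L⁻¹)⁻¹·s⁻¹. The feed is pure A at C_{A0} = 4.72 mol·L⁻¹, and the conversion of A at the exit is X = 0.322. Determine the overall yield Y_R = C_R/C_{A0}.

C_A = C_{A0}(1−X) = 3.200 mol·L⁻¹.
Along a PFR/batch, dC_R/dC_A = −r_R/(r_R+r_S) = −k₁/(k₁+k₂·C_A).
Integrating from C_{A0} to C_A: C_R = (0.760/0.611)·ln[(0.760+0.611·4.72)/(0.760+0.611·3.20)] = 1.244·ln(3.644/2.715) = 0.3659 mol·L⁻¹.
Y_R = C_R/C_{A0} = 0.3659/4.72 = 0.0775.

0.0775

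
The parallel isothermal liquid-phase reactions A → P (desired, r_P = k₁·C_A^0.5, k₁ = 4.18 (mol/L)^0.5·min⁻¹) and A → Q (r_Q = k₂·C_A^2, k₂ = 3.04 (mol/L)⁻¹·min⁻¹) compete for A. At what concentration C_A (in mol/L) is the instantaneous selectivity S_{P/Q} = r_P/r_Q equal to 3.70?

0.517 mol/L

S_{P/Q} = (k₁/k₂)·C_A^-1.5 ⇒ C_A = (S·k₂/k₁)^(1/(-1.5)).
= (3.70×3.04/4.18)^(-0.6667) = (2.691)^(-0.6667) = 0.517 mol/L.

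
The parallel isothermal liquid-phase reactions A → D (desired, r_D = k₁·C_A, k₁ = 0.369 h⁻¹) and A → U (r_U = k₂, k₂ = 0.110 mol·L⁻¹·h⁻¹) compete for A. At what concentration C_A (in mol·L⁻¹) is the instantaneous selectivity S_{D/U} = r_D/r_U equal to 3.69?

S_{D/U} = (k₁/k₂)·C_A ⇒ C_A = S·k₂/k₁.
= 3.69×0.110/0.369 = 1.10 mol·L⁻¹.

1.10 mol·L⁻¹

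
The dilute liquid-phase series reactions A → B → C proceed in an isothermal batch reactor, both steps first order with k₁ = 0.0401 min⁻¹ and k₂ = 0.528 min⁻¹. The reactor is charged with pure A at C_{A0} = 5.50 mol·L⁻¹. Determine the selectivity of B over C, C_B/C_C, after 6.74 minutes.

The intermediate concentration in a first-order A→B→C sequence is C_B = k₁C_{A0}(e^(−k₁t) − e^(−k₂t))/(k₂−k₁).
e^(−k₁t) = e^(−0.0401×6.74) = e^(−0.2703) = 0.7632; e^(−k₂t) = e^(−3.559) = 0.02848.
C_B = 0.0401×5.50/(0.528−0.0401) × (0.7632−0.02848) = 0.4520×0.7347 = 0.3321 mol·L⁻¹.
C_A = C_{A0}e^(−k₁t) = 4.197 mol·L⁻¹, so C_C = C_{A0}−C_A−C_B = 0.9705 mol·L⁻¹; C_B/C_C = 0.342.

0.342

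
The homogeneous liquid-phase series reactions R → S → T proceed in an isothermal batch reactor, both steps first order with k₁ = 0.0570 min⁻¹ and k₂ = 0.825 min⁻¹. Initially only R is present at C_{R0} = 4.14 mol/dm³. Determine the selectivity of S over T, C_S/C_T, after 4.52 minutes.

0.324

Solving the coupled first-order balances gives C_S(t) = [k₁/(k₂−k₁)]·C_{R0}·(e^(−k₁t) − e^(−k₂t)).
e^(−k₁t) = e^(−0.0570×4.52) = e^(−0.2576) = 0.7729; e^(−k₂t) = e^(−3.729) = 0.02402.
C_S = 0.0570×4.14/(0.825−0.0570) × (0.7729−0.02402) = 0.3073×0.7489 = 0.2301 mol/dm³.
C_R = C_{R0}e^(−k₁t) = 3.200 mol/dm³, so C_T = C_{R0}−C_R−C_S = 0.7102 mol/dm³; C_S/C_T = 0.324.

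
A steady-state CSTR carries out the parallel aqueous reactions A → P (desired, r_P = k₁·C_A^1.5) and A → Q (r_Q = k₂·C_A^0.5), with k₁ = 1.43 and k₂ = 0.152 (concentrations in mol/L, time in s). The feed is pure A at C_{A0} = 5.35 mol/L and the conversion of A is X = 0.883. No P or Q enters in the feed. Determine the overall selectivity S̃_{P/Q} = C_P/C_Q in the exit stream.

Exit C_A = C_{A0}(1−X) = 5.35×0.117 = 0.6259 mol/L.
Rates in a CSTR are evaluated at the outlet concentration: r_P = 1.43×0.6259^1.5 = 0.7082, r_Q = 0.152×0.6259^0.5 = 0.1203.
Overall selectivity = C_P/C_Q = r_Pτ/(r_Qτ) = r_P/r_Q = 5.89.

5.89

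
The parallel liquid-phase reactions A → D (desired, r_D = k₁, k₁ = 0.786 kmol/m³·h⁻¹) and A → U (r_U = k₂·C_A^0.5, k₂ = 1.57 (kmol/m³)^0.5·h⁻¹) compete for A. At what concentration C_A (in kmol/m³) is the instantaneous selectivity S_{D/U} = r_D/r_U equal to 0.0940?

S_{D/U} = (k₁/k₂)·C_A^-0.5 ⇒ C_A = (S·k₂/k₁)^(-2).
= (0.0940×1.57/0.786)^(-2) = (0.1878)^(-2) = 28.4 kmol/m³.

28.4 kmol/m³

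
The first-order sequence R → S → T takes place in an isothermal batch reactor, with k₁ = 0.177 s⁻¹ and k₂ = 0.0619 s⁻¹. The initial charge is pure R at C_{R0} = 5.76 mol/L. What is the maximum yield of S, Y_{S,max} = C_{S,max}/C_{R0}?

For a first-order series the maximum intermediate yield is C_{S,max}/C_{R0} = (k₁/k₂)^[k₂/(k₂−k₁)].
= (0.177/0.0619)^(0.0619/(0.0619−0.177)) = (2.859)^(-0.5378) = 0.5683.

0.568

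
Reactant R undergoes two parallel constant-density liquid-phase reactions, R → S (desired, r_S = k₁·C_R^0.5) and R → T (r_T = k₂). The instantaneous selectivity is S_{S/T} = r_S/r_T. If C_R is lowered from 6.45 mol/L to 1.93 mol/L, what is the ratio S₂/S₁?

S_{S/T} = (k₁/k₂)·C_R^0.5, so S₂/S₁ = (C_{R,2}/C_{R,1})^0.5.
= (1.93/6.45)^0.5 = (0.2992)^0.5 = 0.547.

0.547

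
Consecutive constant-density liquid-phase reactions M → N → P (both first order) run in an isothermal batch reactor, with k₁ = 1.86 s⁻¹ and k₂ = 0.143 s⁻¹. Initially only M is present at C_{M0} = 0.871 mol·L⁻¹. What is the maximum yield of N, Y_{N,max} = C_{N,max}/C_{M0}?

Evaluating C_N at t_opt = ln(k₂/k₁)/(k₂−k₁) gives C_{N,max}/C_{M0} = (k₁/k₂)^[k₂/(k₂−k₁)].
= (1.86/0.143)^(0.143/(0.143−1.86)) = (13.01)^(-0.08328) = 0.8076.

0.808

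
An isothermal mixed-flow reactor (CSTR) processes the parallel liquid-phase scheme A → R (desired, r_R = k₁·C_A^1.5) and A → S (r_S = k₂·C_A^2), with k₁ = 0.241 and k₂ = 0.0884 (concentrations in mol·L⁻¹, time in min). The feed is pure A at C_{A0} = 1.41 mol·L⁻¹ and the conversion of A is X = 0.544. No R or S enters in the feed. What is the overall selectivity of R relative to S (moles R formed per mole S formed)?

Exit C_A = C_{A0}(1−X) = 1.41×0.456 = 0.6430 mol·L⁻¹.
A CSTR operates uniformly at the exit composition, giving r_R = 0.1242 and r_S = 0.03654 (each k·C_A^n at C_A = 0.6430).
Overall selectivity = C_R/C_S = r_Rτ/(r_Sτ) = r_R/r_S = 3.40.

3.40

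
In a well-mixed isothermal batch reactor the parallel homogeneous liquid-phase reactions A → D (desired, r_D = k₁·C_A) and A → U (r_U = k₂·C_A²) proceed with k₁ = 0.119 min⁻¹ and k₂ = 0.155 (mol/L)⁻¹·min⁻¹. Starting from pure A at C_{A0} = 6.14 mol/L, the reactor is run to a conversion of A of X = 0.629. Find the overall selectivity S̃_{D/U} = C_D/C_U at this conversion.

0.194

C_A = C_{A0}(1−X) = 2.278 mol/L.
Along a PFR/batch, dC_D/dC_A = −r_D/(r_D+r_U) = −k₁/(k₁+k₂·C_A).
Integrating from C_{A0} to C_A: C_D = (0.119/0.155)·ln[(0.119+0.155·6.14)/(0.119+0.155·2.28)] = 0.7677·ln(1.071/0.4721) = 0.6287 mol/L.
C_U = (C_{A0}−C_A)−C_D = 3.233 mol/L; S̃_{D/U} = 0.6287/3.233 = 0.194.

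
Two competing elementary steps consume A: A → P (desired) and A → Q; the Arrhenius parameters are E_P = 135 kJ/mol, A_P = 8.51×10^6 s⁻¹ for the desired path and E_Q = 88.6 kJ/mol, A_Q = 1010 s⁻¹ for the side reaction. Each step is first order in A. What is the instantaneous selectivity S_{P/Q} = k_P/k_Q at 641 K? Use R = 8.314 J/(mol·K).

1.39

Since both paths have the same order in A, the concentration cancels and S_{P/Q} = k_P/k_Q = (A_P/A_Q)·exp[(E_Q−E_P)/(RT)].
(E_Q−E_P)/(RT) = (88.6−135)×10³/(8.314×641) = -46400/5329 = -8.707.
k_P/k_Q = (8.51×10^6/1010)·exp(-8.707) = 8426 × 1.655×10^-4 = 1.39.
Since E_P > E_Q, raising the temperature improves selectivity toward P.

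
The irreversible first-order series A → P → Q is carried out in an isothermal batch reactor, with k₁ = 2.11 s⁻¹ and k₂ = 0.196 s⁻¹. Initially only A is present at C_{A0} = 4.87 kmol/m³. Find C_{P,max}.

3.82 kmol/m³

Evaluating C_P at t_opt = ln(k₂/k₁)/(k₂−k₁) gives C_{P,max}/C_{A0} = (k₁/k₂)^[k₂/(k₂−k₁)].
= (2.11/0.196)^(0.196/(0.196−2.11)) = (10.77)^(-0.1024) = 0.7840.
C_{P,max} = 0.7840×4.87 = 3.82 kmol/m³.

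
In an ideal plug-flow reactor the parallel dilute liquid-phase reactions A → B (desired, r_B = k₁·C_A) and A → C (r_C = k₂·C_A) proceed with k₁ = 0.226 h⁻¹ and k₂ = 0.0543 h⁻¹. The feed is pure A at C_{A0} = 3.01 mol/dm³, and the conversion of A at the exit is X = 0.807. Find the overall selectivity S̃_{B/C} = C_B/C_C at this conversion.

C_A = C_{A0}(1−X) = 0.5809 mol/dm³.
Both paths are first order in A, so the instantaneous fraction to B is constant: dC_B/d(−C_A) = k₁/(k₁+k₂) = 0.8063.
C_B = 0.8063·(C_{A0}−C_A) = 0.8063×2.429 = 1.96 mol/dm³.
C_C = (C_{A0}−C_A)−C_B = 0.4706 mol/dm³; S̃_{B/C} = 1.959/0.4706 = 4.16.

4.16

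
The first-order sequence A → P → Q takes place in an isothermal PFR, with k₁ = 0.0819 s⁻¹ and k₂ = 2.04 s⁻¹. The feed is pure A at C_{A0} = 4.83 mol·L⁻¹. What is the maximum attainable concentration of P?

0.170 mol·L⁻¹

Evaluating C_P at τ_opt = ln(k₂/k₁)/(k₂−k₁) gives C_{P,max}/C_{A0} = (k₁/k₂)^[k₂/(k₂−k₁)].
= (0.0819/2.04)^(2.04/(2.04−0.0819)) = (0.04015)^(1.042) = 0.03510.
C_{P,max} = 0.03510×4.83 = 0.170 mol·L⁻¹.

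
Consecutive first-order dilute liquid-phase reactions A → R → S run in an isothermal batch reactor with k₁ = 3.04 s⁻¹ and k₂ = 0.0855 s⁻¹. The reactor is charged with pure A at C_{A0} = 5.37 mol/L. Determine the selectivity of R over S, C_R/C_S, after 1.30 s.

Solving the coupled first-order balances gives C_R(t) = [k₁/(k₂−k₁)]·C_{A0}·(e^(−k₁t) − e^(−k₂t)).
e^(−k₁t) = e^(−3.04×1.30) = e^(−3.952) = 0.01922; e^(−k₂t) = e^(−0.1112) = 0.8948.
C_R = 3.04×5.37/(0.0855−3.04) × (0.01922−0.8948) = (-5.525)×(-0.8756) = 4.838 mol/L.
C_A = C_{A0}e^(−k₁t) = 0.1032 mol/L, so C_S = C_{A0}−C_A−C_R = 0.4288 mol/L; C_R/C_S = 11.3.

11.3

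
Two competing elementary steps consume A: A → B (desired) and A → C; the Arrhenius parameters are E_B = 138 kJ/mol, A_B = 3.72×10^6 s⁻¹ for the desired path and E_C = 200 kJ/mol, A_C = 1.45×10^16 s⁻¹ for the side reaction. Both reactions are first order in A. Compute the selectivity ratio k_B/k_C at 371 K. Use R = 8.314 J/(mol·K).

Since both paths have the same order in A, the concentration cancels and S_{B/C} = k_B/k_C = (A_B/A_C)·exp[(E_C−E_B)/(RT)].
(E_C−E_B)/(RT) = (200−138)×10³/(8.314×371) = 62000/3084 = 20.10.
k_B/k_C = (3.72×10^6/1.45×10^16)·exp(20.10) = 2.566×10^-10 × 5.365×10^8 = 0.138.

0.138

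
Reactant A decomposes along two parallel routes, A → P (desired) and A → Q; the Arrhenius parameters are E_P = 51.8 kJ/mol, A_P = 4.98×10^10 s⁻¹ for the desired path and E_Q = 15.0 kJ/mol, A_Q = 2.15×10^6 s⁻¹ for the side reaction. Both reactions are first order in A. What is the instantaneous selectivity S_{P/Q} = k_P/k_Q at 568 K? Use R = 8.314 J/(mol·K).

9.56

k_P/k_Q = (A_P/A_Q)·exp[−(E_P−E_Q)/(RT)] = (A_P/A_Q)·exp[(E_Q−E_P)/(RT)].
(E_Q−E_P)/(RT) = (15.0−51.8)×10³/(8.314×568) = -36800/4722 = -7.793.
k_P/k_Q = (4.98×10^10/2.15×10^6)·exp(-7.793) = 23163 × 4.127×10^-4 = 9.56.
Since E_P > E_Q, raising the temperature improves selectivity toward P.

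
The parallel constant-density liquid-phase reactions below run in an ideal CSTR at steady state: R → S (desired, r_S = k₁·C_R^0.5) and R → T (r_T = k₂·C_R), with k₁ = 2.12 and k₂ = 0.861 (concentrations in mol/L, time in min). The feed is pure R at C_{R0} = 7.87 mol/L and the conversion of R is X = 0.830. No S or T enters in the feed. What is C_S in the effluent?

Exit C_R = C_{R0}(1−X) = 7.87×0.170 = 1.338 mol/L.
In a CSTR the entire volume is at exit conditions, so r_S = 2.12×1.338^0.5 = 2.452 and r_T = 0.861×1.338 = 1.152.
Fraction of consumed R going to S: r_S/(r_S+r_T) = 0.6804.
C_S = 0.6804·C_{R0}·X = 0.6804×7.87×0.830 = 4.44 mol/L.

4.44 mol/L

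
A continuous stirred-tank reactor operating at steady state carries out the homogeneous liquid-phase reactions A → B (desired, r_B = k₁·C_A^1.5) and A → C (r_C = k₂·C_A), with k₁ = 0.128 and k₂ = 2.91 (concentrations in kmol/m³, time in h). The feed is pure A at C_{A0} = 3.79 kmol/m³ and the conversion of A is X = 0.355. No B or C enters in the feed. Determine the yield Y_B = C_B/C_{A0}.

0.0228

Exit C_A = C_{A0}(1−X) = 3.79×0.645 = 2.445 kmol/m³.
A CSTR operates uniformly at the exit composition, giving r_B = 0.4892 and r_C = 7.114 (each k·C_A^n at C_A = 2.445).
Fraction of consumed A going to B: r_B/(r_B+r_C) = 0.06435.
C_B = 0.06435·C_{A0}·X = 0.06435×3.79×0.355 = 0.0866 kmol/m³; Y_B = C_B/C_{A0} = 0.0228.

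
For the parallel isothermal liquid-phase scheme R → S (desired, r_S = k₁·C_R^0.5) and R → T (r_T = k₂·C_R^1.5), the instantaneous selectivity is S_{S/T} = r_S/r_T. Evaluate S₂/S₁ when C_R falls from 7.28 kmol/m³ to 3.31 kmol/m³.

S_{S/T} = (k₁/k₂)·C_R⁻¹, so S₂/S₁ = (C_{R,2}/C_{R,1})⁻¹.
= 7.28/3.31 = 2.20.

2.20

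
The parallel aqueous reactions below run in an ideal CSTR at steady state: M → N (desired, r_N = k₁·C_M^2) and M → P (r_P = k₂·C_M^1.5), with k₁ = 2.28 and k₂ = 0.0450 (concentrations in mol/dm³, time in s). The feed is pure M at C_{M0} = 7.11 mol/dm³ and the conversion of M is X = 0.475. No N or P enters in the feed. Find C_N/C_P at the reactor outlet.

Exit C_M = C_{M0}(1−X) = 7.11×0.525 = 3.733 mol/dm³.
In a CSTR the entire volume is at exit conditions, so r_N = 2.28×3.733^2 = 31.77 and r_P = 0.0450×3.733^1.5 = 0.3245.
Overall selectivity = C_N/C_P = r_Nτ/(r_Pτ) = r_N/r_P = 97.9.

97.9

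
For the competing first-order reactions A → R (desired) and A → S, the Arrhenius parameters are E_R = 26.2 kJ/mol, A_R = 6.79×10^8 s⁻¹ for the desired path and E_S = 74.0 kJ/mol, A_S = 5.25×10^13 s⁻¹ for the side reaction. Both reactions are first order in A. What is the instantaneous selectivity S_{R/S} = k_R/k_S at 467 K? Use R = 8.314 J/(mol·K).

2.87

With equal orders, S_{R/S} = k_R/k_S = (A_R/A_S)·exp[(E_S−E_R)/(RT)].
(E_S−E_R)/(RT) = (74.0−26.2)×10³/(8.314×467) = 47800/3883 = 12.31.
k_R/k_S = (6.79×10^8/5.25×10^13)·exp(12.31) = 1.293×10^-5 × 2.222×10^5 = 2.87.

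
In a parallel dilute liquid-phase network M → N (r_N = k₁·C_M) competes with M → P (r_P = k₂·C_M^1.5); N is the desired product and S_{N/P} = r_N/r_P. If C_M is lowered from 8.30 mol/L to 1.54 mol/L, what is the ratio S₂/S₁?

2.32

S_{N/P} = (k₁/k₂)·C_M^-0.5, so S₂/S₁ = (C_{M,2}/C_{M,1})^-0.5.
= (1.54/8.30)^(-0.5) = (0.1855)^(-0.5) = 2.32.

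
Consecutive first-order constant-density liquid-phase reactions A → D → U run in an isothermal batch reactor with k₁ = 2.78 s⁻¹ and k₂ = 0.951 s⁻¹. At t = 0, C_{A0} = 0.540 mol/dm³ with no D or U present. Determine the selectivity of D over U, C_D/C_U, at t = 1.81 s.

Solving the coupled first-order balances gives C_D(t) = [k₁/(k₂−k₁)]·C_{A0}·(e^(−k₁t) − e^(−k₂t)).
e^(−k₁t) = e^(−2.78×1.81) = e^(−5.032) = 0.006527; e^(−k₂t) = e^(−1.721) = 0.1788.
C_D = 2.78×0.540/(0.951−2.78) × (0.006527−0.1788) = (-0.8208)×(-0.1723) = 0.1414 mol/dm³.
C_A = C_{A0}e^(−k₁t) = 0.003525 mol/dm³, so C_U = C_{A0}−C_A−C_D = 0.3951 mol/dm³; C_D/C_U = 0.358.

0.358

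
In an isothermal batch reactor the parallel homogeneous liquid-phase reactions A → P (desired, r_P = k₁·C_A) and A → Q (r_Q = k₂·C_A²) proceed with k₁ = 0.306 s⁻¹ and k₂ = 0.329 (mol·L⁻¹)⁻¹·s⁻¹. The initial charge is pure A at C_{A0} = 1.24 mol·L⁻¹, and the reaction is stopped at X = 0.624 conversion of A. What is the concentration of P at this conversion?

C_A = C_{A0}(1−X) = 0.4662 mol·L⁻¹.
Along a PFR/batch, dC_P/dC_A = −r_P/(r_P+r_Q) = −k₁/(k₁+k₂·C_A).
Integrating from C_{A0} to C_A: C_P = (0.306/0.329)·ln[(0.306+0.329·1.24)/(0.306+0.329·0.466)] = 0.9301·ln(0.7140/0.4594) = 0.4101 mol·L⁻¹.

0.410 mol·L⁻¹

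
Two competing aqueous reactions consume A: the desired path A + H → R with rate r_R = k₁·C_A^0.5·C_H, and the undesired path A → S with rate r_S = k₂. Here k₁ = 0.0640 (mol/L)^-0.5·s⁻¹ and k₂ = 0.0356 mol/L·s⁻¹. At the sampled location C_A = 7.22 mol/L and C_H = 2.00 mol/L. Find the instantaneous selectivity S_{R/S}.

S_{R/S} = r_R/r_S = (k₁·C_A^0.5·C_H)/(k₂) = (k₁/k₂)·C_A^0.5·C_H.
= (0.0640×7.220^0.5×2.000) / (0.0356) = 0.3439/0.03560 = 9.66.
Since the desired path is higher order in A, keeping C_A high (PFR or concentrated feed) favours R.

9.66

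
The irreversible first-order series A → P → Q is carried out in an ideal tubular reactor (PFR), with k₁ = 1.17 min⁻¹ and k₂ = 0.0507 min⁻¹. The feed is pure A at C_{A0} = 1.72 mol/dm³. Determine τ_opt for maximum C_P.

2.80 min

Setting dC_P/dτ = 0 gives τ_opt = ln(k₂/k₁)/(k₂−k₁).
= ln(0.0507/1.17)/(0.0507−1.17) = ln(0.04333)/-1.119 = -3.139/-1.119 = 2.80 min.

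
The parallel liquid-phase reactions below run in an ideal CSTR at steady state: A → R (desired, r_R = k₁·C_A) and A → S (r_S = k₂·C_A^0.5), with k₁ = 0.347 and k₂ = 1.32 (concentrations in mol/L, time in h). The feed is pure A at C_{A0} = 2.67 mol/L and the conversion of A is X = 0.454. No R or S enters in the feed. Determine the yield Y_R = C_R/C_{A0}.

Exit C_A = C_{A0}(1−X) = 2.67×0.546 = 1.458 mol/L.
In a CSTR the entire volume is at exit conditions, so r_R = 0.347×1.458 = 0.5059 and r_S = 1.32×1.458^0.5 = 1.594.
Fraction of consumed A going to R: r_R/(r_R+r_S) = 0.2409.
C_R = 0.2409·C_{A0}·X = 0.2409×2.67×0.454 = 0.292 mol/L; Y_R = C_R/C_{A0} = 0.109.

0.109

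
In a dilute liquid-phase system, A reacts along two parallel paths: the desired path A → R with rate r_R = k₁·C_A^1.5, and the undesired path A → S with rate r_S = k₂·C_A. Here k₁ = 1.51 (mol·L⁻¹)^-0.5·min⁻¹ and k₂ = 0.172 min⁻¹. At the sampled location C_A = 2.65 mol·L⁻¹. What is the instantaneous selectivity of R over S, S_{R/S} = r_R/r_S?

14.3

S_{R/S} = r_R/r_S = (k₁·C_A^1.5)/(k₂·C_A) = (k₁/k₂)·C_A^0.5.
= (1.51×2.650^1.5) / (0.172×2.650) = 6.514/0.4558 = 14.3.
Since the desired path is higher order in A, keeping C_A high (PFR or concentrated feed) favours R.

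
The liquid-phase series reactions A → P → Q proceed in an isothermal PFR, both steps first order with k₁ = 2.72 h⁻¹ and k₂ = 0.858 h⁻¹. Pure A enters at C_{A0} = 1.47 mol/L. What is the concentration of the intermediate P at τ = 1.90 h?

The intermediate concentration in a first-order A→B→C sequence is C_P = k₁C_{A0}(e^(−k₁τ) − e^(−k₂τ))/(k₂−k₁).
e^(−k₁τ) = e^(−2.72×1.90) = e^(−5.168) = 0.005696; e^(−k₂τ) = e^(−1.630) = 0.1959.
C_P = 2.72×1.47/(0.858−2.72) × (0.005696−0.1959) = (-2.147)×(-0.1902) = 0.4084 mol/L.

0.408 mol/L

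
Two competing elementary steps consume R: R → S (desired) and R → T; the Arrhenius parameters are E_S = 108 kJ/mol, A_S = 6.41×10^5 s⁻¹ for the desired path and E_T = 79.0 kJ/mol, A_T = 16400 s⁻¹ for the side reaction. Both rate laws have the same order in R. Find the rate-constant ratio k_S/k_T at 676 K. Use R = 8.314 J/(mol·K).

k_S/k_T = (A_S/A_T)·exp[−(E_S−E_T)/(RT)] = (A_S/A_T)·exp[(E_T−E_S)/(RT)].
(E_T−E_S)/(RT) = (79.0−108)×10³/(8.314×676) = -29000/5620 = -5.160.
k_S/k_T = (6.41×10^5/16400)·exp(-5.160) = 39.09 × 0.005742 = 0.224.
Since E_S > E_T, raising the temperature improves selectivity toward S.

0.224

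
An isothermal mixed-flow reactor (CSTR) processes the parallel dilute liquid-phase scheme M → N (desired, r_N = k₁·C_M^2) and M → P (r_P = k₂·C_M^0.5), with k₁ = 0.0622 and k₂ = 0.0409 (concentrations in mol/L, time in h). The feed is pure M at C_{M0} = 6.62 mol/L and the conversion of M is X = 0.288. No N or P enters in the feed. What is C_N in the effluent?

Exit C_M = C_{M0}(1−X) = 6.62×0.712 = 4.713 mol/L.
In a CSTR the entire volume is at exit conditions, so r_N = 0.0622×4.713^2 = 1.382 and r_P = 0.0409×4.713^0.5 = 0.08880.
Fraction of consumed M going to N: r_N/(r_N+r_P) = 0.9396.
C_N = 0.9396·C_{M0}·X = 0.9396×6.62×0.288 = 1.79 mol/L.

1.79 mol/L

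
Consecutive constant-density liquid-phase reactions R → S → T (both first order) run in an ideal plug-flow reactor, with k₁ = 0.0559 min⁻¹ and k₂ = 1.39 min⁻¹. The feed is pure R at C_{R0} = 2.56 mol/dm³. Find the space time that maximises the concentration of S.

2.41 min

Setting dC_S/dτ = 0 gives τ_opt = ln(k₂/k₁)/(k₂−k₁).
= ln(1.39/0.0559)/(1.39−0.0559) = ln(24.87)/1.334 = 3.213/1.334 = 2.41 min.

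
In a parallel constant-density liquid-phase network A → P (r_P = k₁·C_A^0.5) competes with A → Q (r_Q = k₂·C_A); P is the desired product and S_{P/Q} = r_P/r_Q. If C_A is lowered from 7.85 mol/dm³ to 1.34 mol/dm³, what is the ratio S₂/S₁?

2.42

S_{P/Q} = (k₁/k₂)·C_A^-0.5, so S₂/S₁ = (C_{A,2}/C_{A,1})^-0.5.
= (1.34/7.85)^(-0.5) = (0.1707)^(-0.5) = 2.42.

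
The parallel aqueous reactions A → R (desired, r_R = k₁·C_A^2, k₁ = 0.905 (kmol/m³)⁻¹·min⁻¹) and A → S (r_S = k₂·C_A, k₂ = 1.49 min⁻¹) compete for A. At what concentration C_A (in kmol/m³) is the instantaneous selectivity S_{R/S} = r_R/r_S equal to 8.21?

13.5 kmol/m³

S_{R/S} = (k₁/k₂)·C_A ⇒ C_A = S·k₂/k₁.
= 8.21×1.49/0.905 = 13.5 kmol/m³.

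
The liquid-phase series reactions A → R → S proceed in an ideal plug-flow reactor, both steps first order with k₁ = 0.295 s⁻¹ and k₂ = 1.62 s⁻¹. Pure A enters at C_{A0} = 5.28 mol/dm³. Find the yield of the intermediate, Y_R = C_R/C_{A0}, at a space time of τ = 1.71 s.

The intermediate concentration in a first-order A→B→C sequence is C_R = k₁C_{A0}(e^(−k₁τ) − e^(−k₂τ))/(k₂−k₁).
e^(−k₁τ) = e^(−0.295×1.71) = e^(−0.5044) = 0.6038; e^(−k₂τ) = e^(−2.770) = 0.06265.
C_R = 0.295×5.28/(1.62−0.295) × (0.6038−0.06265) = 1.176×0.5412 = 0.6362 mol/dm³.
Y_R = C_R/C_{A0} = 0.6362/5.28 = 0.120.

0.120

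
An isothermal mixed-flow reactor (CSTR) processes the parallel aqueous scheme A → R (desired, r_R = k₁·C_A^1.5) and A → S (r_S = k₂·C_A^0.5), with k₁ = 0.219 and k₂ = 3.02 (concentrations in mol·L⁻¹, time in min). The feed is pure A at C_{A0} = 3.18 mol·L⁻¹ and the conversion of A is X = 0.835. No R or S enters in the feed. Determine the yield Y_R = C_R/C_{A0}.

0.0306

Exit C_A = C_{A0}(1−X) = 3.18×0.165 = 0.5247 mol·L⁻¹.
A CSTR operates uniformly at the exit composition, giving r_R = 0.08324 and r_S = 2.188 (each k·C_A^n at C_A = 0.5247).
Fraction of consumed A going to R: r_R/(r_R+r_S) = 0.03665.
C_R = 0.03665·C_{A0}·X = 0.03665×3.18×0.835 = 0.0973 mol·L⁻¹; Y_R = C_R/C_{A0} = 0.0306.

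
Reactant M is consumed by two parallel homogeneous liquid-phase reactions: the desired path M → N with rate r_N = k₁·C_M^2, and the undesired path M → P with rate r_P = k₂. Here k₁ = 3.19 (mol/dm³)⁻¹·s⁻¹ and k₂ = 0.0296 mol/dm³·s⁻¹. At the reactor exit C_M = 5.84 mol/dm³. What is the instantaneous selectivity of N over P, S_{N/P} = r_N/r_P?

S_{N/P} = r_N/r_P = (k₁·C_M^2)/(k₂) = (k₁/k₂)·C_M^2.
= (3.19×5.840^2) / (0.0296) = 108.8/0.02960 = 3676.
Since the desired path is higher order in M, keeping C_M high (PFR or concentrated feed) favours N.

3676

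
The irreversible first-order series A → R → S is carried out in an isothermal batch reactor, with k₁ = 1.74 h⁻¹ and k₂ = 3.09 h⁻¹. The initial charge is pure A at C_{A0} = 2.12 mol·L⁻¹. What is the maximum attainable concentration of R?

For a first-order series the maximum intermediate yield is C_{R,max}/C_{A0} = (k₁/k₂)^[k₂/(k₂−k₁)].
= (1.74/3.09)^(3.09/(3.09−1.74)) = (0.5631)^(2.289) = 0.2686.
C_{R,max} = 0.2686×2.12 = 0.569 mol·L⁻¹.

0.569 mol·L⁻¹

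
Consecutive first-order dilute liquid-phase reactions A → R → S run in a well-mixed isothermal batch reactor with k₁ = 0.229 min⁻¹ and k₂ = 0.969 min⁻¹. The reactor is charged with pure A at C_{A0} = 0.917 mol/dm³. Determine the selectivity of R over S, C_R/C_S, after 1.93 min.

0.734

Solving the coupled first-order balances gives C_R(t) = [k₁/(k₂−k₁)]·C_{A0}·(e^(−k₁t) − e^(−k₂t)).
e^(−k₁t) = e^(−0.229×1.93) = e^(−0.4420) = 0.6428; e^(−k₂t) = e^(−1.870) = 0.1541.
C_R = 0.229×0.917/(0.969−0.229) × (0.6428−0.1541) = 0.2838×0.4887 = 0.1387 mol/dm³.
C_A = C_{A0}e^(−k₁t) = 0.5894 mol/dm³, so C_S = C_{A0}−C_A−C_R = 0.1889 mol/dm³; C_R/C_S = 0.734.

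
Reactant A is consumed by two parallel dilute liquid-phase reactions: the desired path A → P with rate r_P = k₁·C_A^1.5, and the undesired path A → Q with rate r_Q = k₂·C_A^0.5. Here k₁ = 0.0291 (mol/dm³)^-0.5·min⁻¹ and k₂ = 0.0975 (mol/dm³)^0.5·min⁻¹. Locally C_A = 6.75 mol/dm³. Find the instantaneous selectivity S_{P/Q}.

S_{P/Q} = r_P/r_Q = (k₁·C_A^1.5)/(k₂·C_A^0.5) = (k₁/k₂)·C_A.
= (0.0291×6.750^1.5) / (0.0975×6.750^0.5) = 0.5103/0.2533 = 2.01.
Since the desired path is higher order in A, keeping C_A high (PFR or concentrated feed) favours P.

2.01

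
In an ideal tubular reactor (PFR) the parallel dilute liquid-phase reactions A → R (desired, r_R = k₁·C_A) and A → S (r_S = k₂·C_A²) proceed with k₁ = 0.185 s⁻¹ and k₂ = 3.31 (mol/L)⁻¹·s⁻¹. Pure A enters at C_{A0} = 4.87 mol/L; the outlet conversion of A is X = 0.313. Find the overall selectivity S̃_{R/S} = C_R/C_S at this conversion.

C_A = C_{A0}(1−X) = 3.346 mol/L.
Along a PFR/batch, dC_R/dC_A = −r_R/(r_R+r_S) = −k₁/(k₁+k₂·C_A).
Integrating from C_{A0} to C_A: C_R = (0.185/3.31)·ln[(0.185+3.31·4.87)/(0.185+3.31·3.35)] = 0.05589·ln(16.30/11.26) = 0.02069 mol/L.
C_S = (C_{A0}−C_A)−C_R = 1.504 mol/L; S̃_{R/S} = 0.02069/1.504 = 0.0138.

0.0138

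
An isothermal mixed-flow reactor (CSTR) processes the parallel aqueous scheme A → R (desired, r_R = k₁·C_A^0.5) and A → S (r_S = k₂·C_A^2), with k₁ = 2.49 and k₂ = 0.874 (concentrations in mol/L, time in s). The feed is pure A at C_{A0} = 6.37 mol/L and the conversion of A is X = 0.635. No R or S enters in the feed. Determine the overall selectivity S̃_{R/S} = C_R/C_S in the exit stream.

0.804

Exit C_A = C_{A0}(1−X) = 6.37×0.365 = 2.325 mol/L.
A CSTR operates uniformly at the exit composition, giving r_R = 3.797 and r_S = 4.725 (each k·C_A^n at C_A = 2.325).
Overall selectivity = C_R/C_S = r_Rτ/(r_Sτ) = r_R/r_S = 0.804.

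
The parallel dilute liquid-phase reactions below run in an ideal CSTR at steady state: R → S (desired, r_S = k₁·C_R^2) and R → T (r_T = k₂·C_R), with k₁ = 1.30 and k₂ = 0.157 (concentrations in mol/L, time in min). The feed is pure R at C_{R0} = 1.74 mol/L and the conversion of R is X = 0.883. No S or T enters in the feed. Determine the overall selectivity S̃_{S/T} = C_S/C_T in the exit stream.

Exit C_R = C_{R0}(1−X) = 1.74×0.117 = 0.2036 mol/L.
A CSTR operates uniformly at the exit composition, giving r_S = 0.05388 and r_T = 0.03196 (each k·C_R^n at C_R = 0.2036).
Overall selectivity = C_S/C_T = r_Sτ/(r_Tτ) = r_S/r_T = 1.69.

1.69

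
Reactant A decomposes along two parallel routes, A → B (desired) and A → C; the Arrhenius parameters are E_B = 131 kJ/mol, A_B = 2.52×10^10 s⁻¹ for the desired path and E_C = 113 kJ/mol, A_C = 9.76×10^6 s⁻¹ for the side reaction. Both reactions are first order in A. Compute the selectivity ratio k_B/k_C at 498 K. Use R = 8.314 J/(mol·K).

k_B/k_C = (A_B/A_C)·exp[−(E_B−E_C)/(RT)] = (A_B/A_C)·exp[(E_C−E_B)/(RT)].
(E_C−E_B)/(RT) = (113−131)×10³/(8.314×498) = -18000/4140 = -4.347.
k_B/k_C = (2.52×10^10/9.76×10^6)·exp(-4.347) = 2582 × 0.01294 = 33.4.
Since E_B > E_C, raising the temperature improves selectivity toward B.

33.4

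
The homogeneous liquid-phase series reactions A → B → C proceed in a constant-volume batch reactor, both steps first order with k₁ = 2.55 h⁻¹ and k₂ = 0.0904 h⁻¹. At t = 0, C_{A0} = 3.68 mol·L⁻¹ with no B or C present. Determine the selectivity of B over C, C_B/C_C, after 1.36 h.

10.5

For first-order series with pure A initially, C_B(t) = k₁C_{A0}/(k₂−k₁)·(e^(−k₁t) − e^(−k₂t)).
e^(−k₁t) = e^(−2.55×1.36) = e^(−3.468) = 0.03118; e^(−k₂t) = e^(−0.1229) = 0.8843.
C_B = 2.55×3.68/(0.0904−2.55) × (0.03118−0.8843) = (-3.815)×(-0.8531) = 3.255 mol·L⁻¹.
C_A = C_{A0}e^(−k₁t) = 0.1147 mol·L⁻¹, so C_C = C_{A0}−C_A−C_B = 0.3103 mol·L⁻¹; C_B/C_C = 10.5.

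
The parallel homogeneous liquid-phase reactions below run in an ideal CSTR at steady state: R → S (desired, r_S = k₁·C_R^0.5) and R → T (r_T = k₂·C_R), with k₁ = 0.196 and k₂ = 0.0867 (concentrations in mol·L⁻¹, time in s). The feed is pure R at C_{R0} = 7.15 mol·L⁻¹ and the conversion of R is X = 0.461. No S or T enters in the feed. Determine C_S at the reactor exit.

Exit C_R = C_{R0}(1−X) = 7.15×0.539 = 3.854 mol·L⁻¹.
A CSTR operates uniformly at the exit composition, giving r_S = 0.3848 and r_T = 0.3341 (each k·C_R^n at C_R = 3.854).
Fraction of consumed R going to S: r_S/(r_S+r_T) = 0.5352.
C_S = 0.5352·C_{R0}·X = 0.5352×7.15×0.461 = 1.76 mol·L⁻¹.

1.76 mol·L⁻¹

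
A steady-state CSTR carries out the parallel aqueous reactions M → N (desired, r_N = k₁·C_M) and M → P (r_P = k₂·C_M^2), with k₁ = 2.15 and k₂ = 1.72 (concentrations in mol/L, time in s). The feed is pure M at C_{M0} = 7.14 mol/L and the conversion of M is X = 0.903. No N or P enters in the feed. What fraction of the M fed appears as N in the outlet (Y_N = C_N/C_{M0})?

0.581

Exit C_M = C_{M0}(1−X) = 7.14×0.0970 = 0.6926 mol/L.
In a CSTR the entire volume is at exit conditions, so r_N = 2.15×0.6926 = 1.489 and r_P = 1.72×0.6926^2 = 0.8250.
Fraction of consumed M going to N: r_N/(r_N+r_P) = 0.6435.
C_N = 0.6435·C_{M0}·X = 0.6435×7.14×0.903 = 4.15 mol/L; Y_N = C_N/C_{M0} = 0.581.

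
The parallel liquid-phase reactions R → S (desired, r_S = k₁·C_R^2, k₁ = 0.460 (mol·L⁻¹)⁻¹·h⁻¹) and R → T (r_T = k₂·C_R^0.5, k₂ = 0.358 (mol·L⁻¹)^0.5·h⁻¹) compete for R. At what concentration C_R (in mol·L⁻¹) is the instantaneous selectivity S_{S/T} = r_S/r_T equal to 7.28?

S_{S/T} = (k₁/k₂)·C_R^1.5 ⇒ C_R = (S·k₂/k₁)^(1/1.5).
= (7.28×0.358/0.460)^(0.6667) = (5.666)^(0.6667) = 3.18 mol·L⁻¹.

3.18 mol·L⁻¹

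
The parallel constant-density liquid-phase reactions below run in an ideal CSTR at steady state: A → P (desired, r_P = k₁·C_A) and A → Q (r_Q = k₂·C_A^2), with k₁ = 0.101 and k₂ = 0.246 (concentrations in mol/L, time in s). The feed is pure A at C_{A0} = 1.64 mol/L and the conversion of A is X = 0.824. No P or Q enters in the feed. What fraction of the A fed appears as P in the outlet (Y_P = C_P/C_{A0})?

Exit C_A = C_{A0}(1−X) = 1.64×0.176 = 0.2886 mol/L.
A CSTR operates uniformly at the exit composition, giving r_P = 0.02915 and r_Q = 0.02050 (each k·C_A^n at C_A = 0.2886).
Fraction of consumed A going to P: r_P/(r_P+r_Q) = 0.5872.
C_P = 0.5872·C_{A0}·X = 0.5872×1.64×0.824 = 0.794 mol/L; Y_P = C_P/C_{A0} = 0.484.

0.484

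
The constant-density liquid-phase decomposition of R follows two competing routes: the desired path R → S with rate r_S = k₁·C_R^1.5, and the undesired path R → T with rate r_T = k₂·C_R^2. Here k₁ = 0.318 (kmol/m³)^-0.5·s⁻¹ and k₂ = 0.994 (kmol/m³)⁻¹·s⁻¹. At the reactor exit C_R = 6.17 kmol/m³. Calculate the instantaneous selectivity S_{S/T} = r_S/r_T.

0.129

S_{S/T} = r_S/r_T = (k₁·C_R^1.5)/(k₂·C_R^2) = (k₁/k₂)·C_R^-0.5.
= (0.318×6.170^1.5) / (0.994×6.170^2) = 4.874/37.84 = 0.129.
The undesired path is higher order in R, so low C_R (CSTR or dilute feed) favours S.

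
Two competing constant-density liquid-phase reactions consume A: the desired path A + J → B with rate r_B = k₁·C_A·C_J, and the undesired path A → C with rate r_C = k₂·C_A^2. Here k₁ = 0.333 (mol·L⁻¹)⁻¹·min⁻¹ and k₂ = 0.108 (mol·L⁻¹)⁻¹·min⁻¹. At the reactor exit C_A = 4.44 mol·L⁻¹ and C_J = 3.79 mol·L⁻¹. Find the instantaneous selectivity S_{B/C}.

2.63

S_{B/C} = r_B/r_C = (k₁·C_A·C_J)/(k₂·C_A^2) = (k₁/k₂)·C_A⁻¹·C_J.
= (0.333×4.440×3.790) / (0.108×4.440^2) = 5.604/2.129 = 2.63.
The undesired path is higher order in A, so low C_A (CSTR or dilute feed) favours B.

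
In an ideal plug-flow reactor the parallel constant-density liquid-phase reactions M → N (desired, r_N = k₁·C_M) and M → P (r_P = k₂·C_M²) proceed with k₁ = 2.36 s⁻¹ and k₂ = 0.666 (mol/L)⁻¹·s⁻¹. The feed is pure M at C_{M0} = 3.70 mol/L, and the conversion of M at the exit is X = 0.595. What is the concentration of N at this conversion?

1.28 mol/L

C_M = C_{M0}(1−X) = 1.499 mol/L.
Along a PFR/batch, dC_N/dC_M = −r_N/(r_N+r_P) = −k₁/(k₁+k₂·C_M).
Integrating from C_{M0} to C_M: C_N = (2.36/0.666)·ln[(2.36+0.666·3.70)/(2.36+0.666·1.50)] = 3.544·ln(4.824/3.358) = 1.284 mol/L.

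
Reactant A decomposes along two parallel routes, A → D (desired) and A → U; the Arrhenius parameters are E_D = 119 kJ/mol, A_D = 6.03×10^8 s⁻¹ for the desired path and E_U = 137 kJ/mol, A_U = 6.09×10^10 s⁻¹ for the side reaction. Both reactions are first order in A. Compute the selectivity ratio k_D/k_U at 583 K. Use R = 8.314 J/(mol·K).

k_D/k_U = (A_D/A_U)·exp[−(E_D−E_U)/(RT)] = (A_D/A_U)·exp[(E_U−E_D)/(RT)].
(E_U−E_D)/(RT) = (137−119)×10³/(8.314×583) = 18000/4847 = 3.714.
k_D/k_U = (6.03×10^8/6.09×10^10)·exp(3.714) = 0.009901 × 41.00 = 0.406.
Since E_D < E_U, lowering the temperature improves selectivity toward D.

0.406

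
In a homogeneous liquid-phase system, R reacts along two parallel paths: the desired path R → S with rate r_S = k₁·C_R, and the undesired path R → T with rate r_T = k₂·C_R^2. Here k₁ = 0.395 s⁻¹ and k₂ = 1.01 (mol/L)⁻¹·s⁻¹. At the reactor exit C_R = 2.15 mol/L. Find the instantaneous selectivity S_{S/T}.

S_{S/T} = r_S/r_T = (k₁·C_R)/(k₂·C_R^2) = (k₁/k₂)·C_R⁻¹.
= (0.395×2.150) / (1.01×2.150^2) = 0.8492/4.669 = 0.182.
The undesired path is higher order in R, so low C_R (CSTR or dilute feed) favours S.

0.182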